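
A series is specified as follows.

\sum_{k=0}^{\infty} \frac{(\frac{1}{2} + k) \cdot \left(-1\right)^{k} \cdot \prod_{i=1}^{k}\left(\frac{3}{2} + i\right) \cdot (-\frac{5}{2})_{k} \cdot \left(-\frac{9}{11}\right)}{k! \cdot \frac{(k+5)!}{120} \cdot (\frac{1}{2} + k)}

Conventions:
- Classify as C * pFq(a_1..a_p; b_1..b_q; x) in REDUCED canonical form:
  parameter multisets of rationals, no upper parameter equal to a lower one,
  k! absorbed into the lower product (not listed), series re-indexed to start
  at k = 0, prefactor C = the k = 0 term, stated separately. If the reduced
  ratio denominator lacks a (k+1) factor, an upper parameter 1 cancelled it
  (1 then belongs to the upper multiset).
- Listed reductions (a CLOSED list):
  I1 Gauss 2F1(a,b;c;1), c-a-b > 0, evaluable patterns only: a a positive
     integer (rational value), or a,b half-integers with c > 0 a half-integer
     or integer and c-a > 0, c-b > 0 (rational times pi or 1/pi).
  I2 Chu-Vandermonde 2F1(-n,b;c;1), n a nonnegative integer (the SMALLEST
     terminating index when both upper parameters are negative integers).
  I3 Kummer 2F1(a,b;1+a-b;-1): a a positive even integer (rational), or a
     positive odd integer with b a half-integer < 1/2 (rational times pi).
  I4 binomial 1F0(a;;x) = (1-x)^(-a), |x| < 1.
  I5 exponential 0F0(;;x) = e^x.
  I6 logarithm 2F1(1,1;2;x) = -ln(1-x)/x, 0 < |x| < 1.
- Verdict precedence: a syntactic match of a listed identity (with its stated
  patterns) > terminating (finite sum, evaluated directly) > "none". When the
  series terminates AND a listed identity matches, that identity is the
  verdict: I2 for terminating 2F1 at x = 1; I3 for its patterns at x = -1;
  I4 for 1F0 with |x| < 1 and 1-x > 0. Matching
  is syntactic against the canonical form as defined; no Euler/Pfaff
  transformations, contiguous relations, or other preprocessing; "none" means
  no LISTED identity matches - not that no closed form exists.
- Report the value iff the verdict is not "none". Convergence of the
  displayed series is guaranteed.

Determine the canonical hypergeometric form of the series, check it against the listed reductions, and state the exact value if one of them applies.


The series (x = -1) is 2F1: upper {-\frac{5}{2}, \frac{5}{2}}, lower {6}, prefactor -\frac{9}{11}. Verdict: none - this 2F1 at x = -1 matches no listed pattern, and upper {-\frac{5}{2}, \frac{5}{2}} holds no stopper.

First insight: t_0 = -\frac{9}{11} here, and the running product (prefactor -9/11) telescopes to a rising factorial.
Consecutive-term ratio: r(k) = -1 * (k-\frac{5}{2}) (k+\frac{5}{2}) / [(k+6) (k+1)] - rational in k, leading ratio -1; with t_0 = -\frac{9}{11}, classification follows.


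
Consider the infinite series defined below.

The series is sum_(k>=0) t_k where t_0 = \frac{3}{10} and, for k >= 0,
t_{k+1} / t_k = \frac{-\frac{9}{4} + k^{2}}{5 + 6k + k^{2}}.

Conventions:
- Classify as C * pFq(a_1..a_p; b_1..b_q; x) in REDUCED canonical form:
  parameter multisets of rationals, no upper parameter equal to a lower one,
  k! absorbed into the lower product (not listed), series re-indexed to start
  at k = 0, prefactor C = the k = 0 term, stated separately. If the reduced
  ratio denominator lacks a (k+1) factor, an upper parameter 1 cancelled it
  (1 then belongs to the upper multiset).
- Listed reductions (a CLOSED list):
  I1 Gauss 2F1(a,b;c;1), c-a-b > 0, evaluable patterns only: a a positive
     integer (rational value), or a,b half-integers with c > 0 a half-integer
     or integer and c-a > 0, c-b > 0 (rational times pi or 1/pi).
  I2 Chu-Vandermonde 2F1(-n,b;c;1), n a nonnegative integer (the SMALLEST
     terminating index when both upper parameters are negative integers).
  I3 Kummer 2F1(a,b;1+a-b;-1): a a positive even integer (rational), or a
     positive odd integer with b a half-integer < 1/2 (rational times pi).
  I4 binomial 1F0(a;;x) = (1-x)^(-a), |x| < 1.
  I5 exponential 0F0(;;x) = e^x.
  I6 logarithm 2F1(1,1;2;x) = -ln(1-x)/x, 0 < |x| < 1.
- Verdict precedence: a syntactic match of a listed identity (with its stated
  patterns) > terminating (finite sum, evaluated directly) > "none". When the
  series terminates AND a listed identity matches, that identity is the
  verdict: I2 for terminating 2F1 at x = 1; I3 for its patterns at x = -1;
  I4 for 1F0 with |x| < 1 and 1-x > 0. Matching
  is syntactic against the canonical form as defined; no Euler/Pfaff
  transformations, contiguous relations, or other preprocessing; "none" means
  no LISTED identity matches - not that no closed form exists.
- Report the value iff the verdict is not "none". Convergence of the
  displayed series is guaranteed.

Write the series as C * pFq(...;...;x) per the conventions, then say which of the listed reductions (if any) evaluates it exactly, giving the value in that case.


x = 1 here; the reduced form reads 2F1, upper {-\frac{3}{2}, \frac{3}{2}}, lower {5}, C = \frac{3}{10}. Verdict (x = 1): Gauss (I1, half-integer pattern) applies (x = 1; upper {-\frac{3}{2}, \frac{3}{2}} half-integers, c = 5 in the evaluable pattern). Sum: \frac{16384}{28875} / \pi.

First insight: t_0 = \frac{3}{10} here, and the expanded ratio factors over Q; prefactor 3/10, roots give parameters.
Consecutive-term ratio: r(k) = 1 * (k-\frac{3}{2}) (k+\frac{3}{2}) / [(k+5) (k+1)] - poly over poly, x = 1 from leading terms; C = \frac{3}{10} at k = 0.


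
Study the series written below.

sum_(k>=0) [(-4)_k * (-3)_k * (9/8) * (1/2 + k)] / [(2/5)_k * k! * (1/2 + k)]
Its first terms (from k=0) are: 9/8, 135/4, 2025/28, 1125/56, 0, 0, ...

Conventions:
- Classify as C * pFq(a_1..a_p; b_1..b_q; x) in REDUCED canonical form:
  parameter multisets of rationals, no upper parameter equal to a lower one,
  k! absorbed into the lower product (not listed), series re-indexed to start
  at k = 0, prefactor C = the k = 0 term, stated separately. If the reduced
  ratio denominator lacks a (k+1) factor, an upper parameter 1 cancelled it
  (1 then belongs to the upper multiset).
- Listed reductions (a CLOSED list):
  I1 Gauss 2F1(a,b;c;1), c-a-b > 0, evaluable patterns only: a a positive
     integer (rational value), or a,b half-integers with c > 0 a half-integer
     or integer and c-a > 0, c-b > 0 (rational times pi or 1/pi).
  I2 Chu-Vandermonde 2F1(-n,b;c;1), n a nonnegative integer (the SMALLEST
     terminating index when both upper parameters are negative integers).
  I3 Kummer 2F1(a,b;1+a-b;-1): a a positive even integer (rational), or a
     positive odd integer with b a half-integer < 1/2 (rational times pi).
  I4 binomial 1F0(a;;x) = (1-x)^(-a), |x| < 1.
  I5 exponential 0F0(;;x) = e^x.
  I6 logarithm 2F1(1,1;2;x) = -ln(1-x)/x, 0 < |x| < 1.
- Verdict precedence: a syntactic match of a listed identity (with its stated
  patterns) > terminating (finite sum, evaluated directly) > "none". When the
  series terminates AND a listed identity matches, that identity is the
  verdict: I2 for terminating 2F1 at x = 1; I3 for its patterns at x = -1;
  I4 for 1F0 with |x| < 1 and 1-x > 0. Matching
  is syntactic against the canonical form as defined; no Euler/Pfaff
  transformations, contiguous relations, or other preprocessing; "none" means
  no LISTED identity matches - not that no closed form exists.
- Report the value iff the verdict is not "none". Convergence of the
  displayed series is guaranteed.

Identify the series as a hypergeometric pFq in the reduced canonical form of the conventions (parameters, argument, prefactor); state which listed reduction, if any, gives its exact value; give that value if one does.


Structural cue: x = 1 and k + 1/2 divides numerator and denominator alike; C = 9/8 after cancelling.
Ratio: r(k) = 1 * (k-4) (k-3) / [(k+2/5) (k+1)] - rational in k. x = 1; t_0 = 9/8; negate the roots.

Canonical form: C = 9/8 times 2F1 with upper {-4, -3}, lower {2/5}, x = 1. Verdict (x = 1): Vandermonde's identity (I2) applies (terminating 2F1 at x = 1 with n = 3, b = -4, c = 2/5). Its exact value is 891/7.


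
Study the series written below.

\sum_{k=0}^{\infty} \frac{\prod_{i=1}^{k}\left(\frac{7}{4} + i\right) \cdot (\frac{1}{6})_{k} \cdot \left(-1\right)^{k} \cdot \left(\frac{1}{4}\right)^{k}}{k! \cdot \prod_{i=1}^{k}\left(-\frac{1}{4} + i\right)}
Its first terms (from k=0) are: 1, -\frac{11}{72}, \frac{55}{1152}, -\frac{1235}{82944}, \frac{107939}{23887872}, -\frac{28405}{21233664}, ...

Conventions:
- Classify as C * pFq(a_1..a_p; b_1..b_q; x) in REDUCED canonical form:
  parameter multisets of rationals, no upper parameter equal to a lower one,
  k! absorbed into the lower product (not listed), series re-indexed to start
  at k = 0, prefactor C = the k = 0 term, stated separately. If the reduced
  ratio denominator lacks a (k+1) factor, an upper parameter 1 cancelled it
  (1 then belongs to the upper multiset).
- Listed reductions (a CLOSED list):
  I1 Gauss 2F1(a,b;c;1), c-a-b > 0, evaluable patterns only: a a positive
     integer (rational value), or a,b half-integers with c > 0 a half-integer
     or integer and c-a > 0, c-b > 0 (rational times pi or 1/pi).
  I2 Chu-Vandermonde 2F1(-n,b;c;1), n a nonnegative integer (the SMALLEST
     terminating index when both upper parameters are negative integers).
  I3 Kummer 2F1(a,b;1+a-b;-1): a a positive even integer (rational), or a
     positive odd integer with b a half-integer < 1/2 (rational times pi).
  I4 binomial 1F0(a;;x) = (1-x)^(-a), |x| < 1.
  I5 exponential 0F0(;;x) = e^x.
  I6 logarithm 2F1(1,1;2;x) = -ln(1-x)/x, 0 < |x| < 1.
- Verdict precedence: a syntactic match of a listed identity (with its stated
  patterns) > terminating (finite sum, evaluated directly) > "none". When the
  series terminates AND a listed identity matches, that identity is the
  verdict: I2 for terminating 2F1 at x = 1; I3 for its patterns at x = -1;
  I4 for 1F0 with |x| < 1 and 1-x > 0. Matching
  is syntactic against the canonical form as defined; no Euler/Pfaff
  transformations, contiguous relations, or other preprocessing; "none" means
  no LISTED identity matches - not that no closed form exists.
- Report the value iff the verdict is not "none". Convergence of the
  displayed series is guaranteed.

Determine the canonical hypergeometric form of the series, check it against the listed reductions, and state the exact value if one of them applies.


With C = 1: the canonical form is 2F1(\frac{1}{6}, \frac{11}{4}; \frac{3}{4}; -\frac{1}{4}). Verdict: none. A 2F1 with upper {\frac{1}{6}, \frac{11}{4}} fits none of I1-I6 at x = -\frac{1}{4}; the sum runs forever.

First insight: with t_0 = 1, the running product (C = 1, x = -1/4) telescopes to a rising factorial.
Ratio: r(k) = -\frac{1}{4} * (k+\frac{1}{6}) (k+\frac{11}{4}) / [(k+\frac{3}{4}) (k+1)] ; factor over Q: parameters, x = -\frac{1}{4}, and C = 1.


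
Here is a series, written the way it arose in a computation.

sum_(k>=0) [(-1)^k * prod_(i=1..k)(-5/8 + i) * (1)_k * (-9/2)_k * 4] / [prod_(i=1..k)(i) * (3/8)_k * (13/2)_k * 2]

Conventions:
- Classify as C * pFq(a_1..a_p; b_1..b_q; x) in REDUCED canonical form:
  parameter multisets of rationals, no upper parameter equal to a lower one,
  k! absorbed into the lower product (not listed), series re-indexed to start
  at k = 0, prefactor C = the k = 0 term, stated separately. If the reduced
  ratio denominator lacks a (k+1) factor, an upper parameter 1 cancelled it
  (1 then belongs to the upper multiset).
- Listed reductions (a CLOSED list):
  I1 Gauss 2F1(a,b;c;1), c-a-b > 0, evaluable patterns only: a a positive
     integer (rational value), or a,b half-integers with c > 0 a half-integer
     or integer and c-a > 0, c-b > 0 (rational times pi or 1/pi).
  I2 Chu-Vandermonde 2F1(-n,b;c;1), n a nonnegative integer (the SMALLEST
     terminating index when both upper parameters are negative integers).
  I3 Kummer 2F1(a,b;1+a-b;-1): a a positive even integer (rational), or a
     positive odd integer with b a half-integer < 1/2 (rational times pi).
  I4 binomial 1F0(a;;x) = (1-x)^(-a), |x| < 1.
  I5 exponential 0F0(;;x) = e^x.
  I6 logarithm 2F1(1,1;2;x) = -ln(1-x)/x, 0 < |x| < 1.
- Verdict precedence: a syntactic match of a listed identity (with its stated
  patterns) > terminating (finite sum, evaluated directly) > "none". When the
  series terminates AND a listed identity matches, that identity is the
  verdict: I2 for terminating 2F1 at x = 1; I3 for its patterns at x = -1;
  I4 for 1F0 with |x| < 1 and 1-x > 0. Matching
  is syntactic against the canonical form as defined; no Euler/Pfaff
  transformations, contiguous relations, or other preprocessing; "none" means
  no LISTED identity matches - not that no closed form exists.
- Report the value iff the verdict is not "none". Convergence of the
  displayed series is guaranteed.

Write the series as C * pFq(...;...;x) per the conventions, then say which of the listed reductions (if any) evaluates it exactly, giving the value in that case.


This is 2 * 2F1(-9/2, 1; 13/2; -1) in reduced canonical form. Verdict: the Kummer evaluation I3 matches (x = -1; c = 13/2 equals 1+a-b for upper {-9/2, 1}: listed pattern). Exact value: (693/512) * pi.

Key observation: t_0 being 2, the constant factors (C = 2) combine into one prefactor.
Consecutive-term ratio: r(k) = (-1) * (k-9/2) (k+1) / [(k+13/2) (k+1)] ; factor over Q: parameters, x = (-1), and C = 2.


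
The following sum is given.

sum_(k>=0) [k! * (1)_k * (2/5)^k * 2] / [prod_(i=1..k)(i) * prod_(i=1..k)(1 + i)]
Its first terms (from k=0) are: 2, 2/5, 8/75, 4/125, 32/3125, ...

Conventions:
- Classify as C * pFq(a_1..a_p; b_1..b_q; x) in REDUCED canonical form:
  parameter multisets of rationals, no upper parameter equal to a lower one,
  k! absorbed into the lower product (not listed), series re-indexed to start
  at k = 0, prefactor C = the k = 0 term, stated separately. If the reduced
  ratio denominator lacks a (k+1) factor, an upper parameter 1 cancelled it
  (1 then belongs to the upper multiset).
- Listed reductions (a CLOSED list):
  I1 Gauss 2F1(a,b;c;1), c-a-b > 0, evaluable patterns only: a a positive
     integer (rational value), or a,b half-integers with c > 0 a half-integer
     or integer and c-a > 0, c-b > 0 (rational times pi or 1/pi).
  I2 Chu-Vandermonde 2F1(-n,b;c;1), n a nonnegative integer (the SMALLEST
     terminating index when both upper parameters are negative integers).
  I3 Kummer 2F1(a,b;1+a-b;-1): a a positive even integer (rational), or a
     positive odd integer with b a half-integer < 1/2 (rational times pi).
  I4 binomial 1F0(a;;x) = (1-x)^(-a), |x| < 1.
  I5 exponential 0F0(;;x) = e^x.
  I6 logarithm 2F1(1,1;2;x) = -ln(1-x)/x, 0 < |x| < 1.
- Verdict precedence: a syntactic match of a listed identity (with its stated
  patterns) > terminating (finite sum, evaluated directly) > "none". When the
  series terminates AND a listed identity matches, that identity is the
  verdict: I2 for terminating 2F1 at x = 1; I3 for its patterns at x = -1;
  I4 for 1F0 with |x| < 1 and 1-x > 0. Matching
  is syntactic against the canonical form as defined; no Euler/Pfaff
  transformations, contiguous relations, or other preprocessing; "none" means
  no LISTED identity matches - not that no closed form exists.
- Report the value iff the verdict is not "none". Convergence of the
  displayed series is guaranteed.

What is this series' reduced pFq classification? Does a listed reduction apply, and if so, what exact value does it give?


Reduced: x = 2/5, 2F1, upper = {1, 1}, lower = {2}, C = 2. Verdict at x = 2/5: the I6 logarithm reduction matches (the logarithm: parameters (1,1;2), x = 2/5). Exact value: (-5) * ln(3/5).

Structural cue: with t_0 = 2, the factorial ratio (prefactor 2) (k+a-1)!/(a-1)! is a rising factorial (a)_k.
Step ratio: r(k) = (2/5) * (k+1) (k+1) / [(k+2) (k+1)] - rational in k, leading ratio (2/5); with t_0 = 2, classification follows.


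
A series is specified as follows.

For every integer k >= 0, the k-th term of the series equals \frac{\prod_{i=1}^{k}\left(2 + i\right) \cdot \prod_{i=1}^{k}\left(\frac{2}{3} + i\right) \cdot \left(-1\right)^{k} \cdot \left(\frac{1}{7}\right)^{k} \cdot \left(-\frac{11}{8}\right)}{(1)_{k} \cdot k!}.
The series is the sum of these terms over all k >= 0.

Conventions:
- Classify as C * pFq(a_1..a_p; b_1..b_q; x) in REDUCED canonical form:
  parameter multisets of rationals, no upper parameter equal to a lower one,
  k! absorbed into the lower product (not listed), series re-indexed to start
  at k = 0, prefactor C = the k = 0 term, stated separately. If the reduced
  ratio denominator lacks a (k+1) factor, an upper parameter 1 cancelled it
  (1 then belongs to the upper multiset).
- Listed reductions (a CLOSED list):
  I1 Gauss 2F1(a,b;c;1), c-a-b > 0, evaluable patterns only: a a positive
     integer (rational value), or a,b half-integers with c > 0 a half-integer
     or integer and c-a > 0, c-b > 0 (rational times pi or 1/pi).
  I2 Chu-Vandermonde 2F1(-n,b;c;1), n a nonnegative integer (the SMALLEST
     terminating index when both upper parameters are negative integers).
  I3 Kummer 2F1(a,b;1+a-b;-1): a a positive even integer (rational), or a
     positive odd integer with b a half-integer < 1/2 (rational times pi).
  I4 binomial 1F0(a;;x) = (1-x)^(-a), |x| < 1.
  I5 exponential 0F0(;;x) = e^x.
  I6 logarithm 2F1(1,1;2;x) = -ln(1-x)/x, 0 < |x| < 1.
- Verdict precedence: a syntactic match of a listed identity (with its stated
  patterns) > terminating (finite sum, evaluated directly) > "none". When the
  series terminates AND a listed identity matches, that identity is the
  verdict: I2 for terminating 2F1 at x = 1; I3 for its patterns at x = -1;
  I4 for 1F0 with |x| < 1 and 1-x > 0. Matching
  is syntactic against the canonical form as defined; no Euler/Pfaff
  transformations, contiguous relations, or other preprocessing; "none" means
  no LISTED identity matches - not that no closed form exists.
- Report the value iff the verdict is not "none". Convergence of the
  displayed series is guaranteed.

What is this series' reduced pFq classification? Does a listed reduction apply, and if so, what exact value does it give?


With C = -\frac{11}{8}: the canonical form is 2F1(\frac{5}{3}, 3; 1; -\frac{1}{7}). Verdict: none here - no I1-I6 shape fits x = -\frac{1}{7} with lower {1}.

Structural cue: from the first term -\frac{11}{8}: the running product (prefactor -11/8) telescopes to a rising factorial.
Adjacent-term ratio: r(k) = -\frac{1}{7} * (k+\frac{5}{3}) (k+3) / [(k+1) (k+1)] - rational in k. x = -\frac{1}{7}; t_0 = -\frac{11}{8}; negate the roots.


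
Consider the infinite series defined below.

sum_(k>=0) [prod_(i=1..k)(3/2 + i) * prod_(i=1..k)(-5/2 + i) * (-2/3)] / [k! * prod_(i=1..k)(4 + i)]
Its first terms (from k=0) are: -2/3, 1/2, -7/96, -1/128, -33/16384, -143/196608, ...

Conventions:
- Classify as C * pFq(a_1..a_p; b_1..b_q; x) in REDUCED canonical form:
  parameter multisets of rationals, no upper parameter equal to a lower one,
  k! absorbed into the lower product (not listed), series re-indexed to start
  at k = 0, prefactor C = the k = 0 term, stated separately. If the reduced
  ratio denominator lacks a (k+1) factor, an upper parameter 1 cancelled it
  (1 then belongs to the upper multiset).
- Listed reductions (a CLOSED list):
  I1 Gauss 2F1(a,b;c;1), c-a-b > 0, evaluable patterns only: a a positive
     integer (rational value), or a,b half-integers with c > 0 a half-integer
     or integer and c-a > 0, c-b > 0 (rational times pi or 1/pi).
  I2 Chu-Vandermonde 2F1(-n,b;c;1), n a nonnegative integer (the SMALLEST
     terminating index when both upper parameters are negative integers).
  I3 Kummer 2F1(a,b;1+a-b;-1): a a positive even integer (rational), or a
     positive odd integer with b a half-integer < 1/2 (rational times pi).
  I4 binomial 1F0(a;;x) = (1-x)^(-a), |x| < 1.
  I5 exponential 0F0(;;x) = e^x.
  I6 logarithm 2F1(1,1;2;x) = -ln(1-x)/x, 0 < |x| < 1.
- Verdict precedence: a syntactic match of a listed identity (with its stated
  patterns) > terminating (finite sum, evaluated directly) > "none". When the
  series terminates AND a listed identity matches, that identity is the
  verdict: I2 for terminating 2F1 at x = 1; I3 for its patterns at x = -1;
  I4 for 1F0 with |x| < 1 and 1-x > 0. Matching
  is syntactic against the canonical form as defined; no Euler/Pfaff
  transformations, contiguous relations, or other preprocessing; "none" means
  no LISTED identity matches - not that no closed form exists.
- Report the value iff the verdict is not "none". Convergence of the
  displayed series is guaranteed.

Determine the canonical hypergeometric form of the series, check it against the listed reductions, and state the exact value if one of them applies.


With C = -2/3: the canonical form is 2F1(-3/2, 5/2; 5; 1). Verdict: Gauss's theorem I1 (half-integer case) matches (x = 1; upper {-3/2, 5/2} half-integers, c = 5 in the evaluable pattern). Sum: (-8192/10395) / pi.

Structural cue: with t_0 = -2/3, the running product (C = -2/3, x = 1) telescopes to a rising factorial.
Ratio: r(k) = 1 * (k-3/2) (k+5/2) / [(k+5) (k+1)] - poly over poly, x = 1 from leading terms; C = -2/3 at k = 0.


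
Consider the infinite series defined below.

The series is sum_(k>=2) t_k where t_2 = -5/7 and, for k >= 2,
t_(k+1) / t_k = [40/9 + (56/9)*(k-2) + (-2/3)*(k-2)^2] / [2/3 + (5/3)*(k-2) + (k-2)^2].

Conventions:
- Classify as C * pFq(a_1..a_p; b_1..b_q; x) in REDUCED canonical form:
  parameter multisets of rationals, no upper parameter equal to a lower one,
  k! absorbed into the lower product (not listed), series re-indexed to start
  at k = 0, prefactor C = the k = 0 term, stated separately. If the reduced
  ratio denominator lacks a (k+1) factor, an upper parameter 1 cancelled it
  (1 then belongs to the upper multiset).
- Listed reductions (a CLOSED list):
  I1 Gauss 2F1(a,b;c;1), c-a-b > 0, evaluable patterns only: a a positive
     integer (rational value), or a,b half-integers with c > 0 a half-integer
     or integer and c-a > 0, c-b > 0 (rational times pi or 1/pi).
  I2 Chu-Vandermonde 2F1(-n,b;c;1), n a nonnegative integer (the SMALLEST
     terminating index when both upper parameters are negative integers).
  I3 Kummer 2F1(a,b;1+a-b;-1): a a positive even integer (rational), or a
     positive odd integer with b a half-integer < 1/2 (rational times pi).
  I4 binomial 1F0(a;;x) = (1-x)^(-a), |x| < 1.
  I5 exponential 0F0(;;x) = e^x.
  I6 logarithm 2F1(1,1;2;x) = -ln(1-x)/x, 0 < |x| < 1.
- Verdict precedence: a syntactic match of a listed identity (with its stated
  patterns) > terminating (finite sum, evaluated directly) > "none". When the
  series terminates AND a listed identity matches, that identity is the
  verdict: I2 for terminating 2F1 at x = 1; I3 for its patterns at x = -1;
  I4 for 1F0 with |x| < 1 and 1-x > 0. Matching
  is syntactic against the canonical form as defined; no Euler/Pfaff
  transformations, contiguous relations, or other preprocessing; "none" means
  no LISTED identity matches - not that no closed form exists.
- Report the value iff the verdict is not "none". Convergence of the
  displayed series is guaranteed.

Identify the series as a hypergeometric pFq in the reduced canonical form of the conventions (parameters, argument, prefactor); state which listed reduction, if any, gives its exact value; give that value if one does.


The series (x = -2/3) is 1F0: upper {-10}, lower {-}, prefactor -5/7. Verdict (x = -2/3): the I4 binomial reduction applies (the 1F0 binomial series: exponent 10, x = -2/3). Sum: -48828125/413343.

Key observation: t_0 = -5/7 here, and the ratio is unreduced: k + 2/3 divides both sides (C = -5/7).
Term ratio: r(k) = (-2/3) * (k-10) / [(k+1)] - rational in k. x = (-2/3); t_0 = -5/7; negate the roots.


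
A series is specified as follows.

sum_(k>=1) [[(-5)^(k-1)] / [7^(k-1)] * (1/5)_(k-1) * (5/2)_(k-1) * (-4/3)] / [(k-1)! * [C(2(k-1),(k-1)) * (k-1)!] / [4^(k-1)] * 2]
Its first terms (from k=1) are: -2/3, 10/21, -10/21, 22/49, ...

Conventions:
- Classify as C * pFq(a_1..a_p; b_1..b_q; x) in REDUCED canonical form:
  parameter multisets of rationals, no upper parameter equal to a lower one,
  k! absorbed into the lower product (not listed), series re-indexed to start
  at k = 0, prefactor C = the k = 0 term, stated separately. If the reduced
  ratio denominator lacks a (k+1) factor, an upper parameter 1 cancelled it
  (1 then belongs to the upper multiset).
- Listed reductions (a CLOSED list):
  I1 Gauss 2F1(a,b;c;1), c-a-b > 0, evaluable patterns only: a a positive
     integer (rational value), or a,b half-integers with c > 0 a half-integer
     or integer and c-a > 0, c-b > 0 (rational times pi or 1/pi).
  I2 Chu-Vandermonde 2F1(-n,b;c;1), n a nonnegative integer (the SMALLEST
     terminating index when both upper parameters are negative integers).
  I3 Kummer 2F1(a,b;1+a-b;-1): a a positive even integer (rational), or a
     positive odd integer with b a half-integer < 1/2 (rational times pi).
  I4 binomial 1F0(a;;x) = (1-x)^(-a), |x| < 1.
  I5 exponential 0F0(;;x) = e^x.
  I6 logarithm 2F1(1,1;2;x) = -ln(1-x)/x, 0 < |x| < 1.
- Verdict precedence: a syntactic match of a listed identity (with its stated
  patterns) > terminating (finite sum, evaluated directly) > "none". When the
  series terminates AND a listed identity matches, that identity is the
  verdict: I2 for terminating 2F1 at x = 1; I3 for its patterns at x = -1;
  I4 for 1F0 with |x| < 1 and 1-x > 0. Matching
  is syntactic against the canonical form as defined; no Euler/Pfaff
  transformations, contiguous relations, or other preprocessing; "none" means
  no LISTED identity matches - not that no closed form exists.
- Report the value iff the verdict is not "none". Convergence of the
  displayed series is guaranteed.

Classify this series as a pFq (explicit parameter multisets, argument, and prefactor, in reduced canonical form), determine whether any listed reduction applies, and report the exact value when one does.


x = -5/7 here; the reduced form reads 2F1, upper {1/5, 5/2}, lower {1/2}, C = -2/3. Verdict: none here - no I1-I6 shape fits x = -5/7 with lower {1/2}.

First insight: x = (-5/7) and the constant factors (C = -2/3) combine into one prefactor.
Term ratio: r(k) = (-5/7) * (k+1/5) (k+5/2) / [(k+1/2) (k+1)] - poly over poly, x = (-5/7) from leading terms; C = -2/3 at k = 0.


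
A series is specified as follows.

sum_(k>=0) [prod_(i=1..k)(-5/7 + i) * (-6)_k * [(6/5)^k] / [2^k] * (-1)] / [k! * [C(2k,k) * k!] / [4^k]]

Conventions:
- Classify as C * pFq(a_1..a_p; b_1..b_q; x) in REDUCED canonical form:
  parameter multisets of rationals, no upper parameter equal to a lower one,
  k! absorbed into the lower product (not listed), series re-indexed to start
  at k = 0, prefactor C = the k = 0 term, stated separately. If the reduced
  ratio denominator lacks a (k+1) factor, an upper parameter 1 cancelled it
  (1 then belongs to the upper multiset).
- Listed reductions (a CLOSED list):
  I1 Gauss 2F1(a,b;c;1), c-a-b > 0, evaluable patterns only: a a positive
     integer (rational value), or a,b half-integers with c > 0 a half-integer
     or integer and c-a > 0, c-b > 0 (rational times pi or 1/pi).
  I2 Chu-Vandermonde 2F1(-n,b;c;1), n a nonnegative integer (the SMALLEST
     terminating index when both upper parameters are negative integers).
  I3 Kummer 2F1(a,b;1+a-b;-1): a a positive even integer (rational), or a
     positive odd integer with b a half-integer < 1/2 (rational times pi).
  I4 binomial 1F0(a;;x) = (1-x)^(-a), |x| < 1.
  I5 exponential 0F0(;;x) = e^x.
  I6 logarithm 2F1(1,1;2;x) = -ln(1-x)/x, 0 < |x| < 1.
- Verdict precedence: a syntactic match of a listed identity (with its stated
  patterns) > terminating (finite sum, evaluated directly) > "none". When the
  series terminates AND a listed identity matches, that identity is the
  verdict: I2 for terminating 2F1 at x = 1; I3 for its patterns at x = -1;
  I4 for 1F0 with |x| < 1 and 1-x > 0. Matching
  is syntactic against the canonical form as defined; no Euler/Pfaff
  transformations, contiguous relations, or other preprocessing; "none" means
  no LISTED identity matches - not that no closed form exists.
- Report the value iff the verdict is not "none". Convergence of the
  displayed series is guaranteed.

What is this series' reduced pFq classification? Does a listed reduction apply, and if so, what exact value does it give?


With C = -1: the canonical form is 2F1(-6, 2/7; 1/2; 3/5). Verdict: terminating. With -6 upstairs the series is a 7-term polynomial sum; evaluated term by term. Its exact value is -42690925589/141546453125.

First insight: with t_0 = -1, the running product (prefactor -1) telescopes to a rising factorial.
Step ratio: r(k) = (3/5) * (k-6) (k+2/7) / [(k+1/2) (k+1)] - rational; roots negated = parameters, x = (3/5), C = -1.


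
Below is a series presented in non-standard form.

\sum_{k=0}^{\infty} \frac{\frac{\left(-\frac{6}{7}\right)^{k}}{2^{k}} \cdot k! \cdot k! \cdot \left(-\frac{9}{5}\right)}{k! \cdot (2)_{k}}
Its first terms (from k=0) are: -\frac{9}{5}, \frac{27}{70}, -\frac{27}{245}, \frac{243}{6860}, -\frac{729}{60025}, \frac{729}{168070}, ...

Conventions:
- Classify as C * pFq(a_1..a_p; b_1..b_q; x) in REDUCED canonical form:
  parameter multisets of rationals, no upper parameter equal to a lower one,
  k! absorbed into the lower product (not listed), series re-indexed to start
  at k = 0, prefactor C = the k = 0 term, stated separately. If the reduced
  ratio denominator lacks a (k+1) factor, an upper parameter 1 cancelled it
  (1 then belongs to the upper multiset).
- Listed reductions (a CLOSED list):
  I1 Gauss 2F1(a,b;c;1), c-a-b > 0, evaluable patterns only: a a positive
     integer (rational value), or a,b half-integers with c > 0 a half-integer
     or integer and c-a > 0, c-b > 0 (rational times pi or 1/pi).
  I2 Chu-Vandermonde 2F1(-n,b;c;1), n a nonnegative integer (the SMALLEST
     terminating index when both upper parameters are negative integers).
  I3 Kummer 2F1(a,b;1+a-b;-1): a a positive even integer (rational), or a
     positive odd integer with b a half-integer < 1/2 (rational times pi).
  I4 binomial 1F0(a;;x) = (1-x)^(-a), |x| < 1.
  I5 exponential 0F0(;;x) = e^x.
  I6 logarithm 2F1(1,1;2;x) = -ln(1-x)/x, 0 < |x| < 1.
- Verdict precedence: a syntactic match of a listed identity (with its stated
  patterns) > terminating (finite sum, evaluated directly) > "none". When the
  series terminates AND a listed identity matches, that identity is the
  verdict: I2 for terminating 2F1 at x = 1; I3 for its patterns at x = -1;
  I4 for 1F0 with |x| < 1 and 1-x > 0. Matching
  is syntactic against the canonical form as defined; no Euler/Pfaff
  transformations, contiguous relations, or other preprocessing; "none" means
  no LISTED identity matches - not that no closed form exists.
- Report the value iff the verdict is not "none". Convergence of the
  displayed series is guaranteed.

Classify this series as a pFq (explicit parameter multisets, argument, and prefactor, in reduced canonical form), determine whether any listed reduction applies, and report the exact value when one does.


At argument -\frac{3}{7}: a 2F1 with upper {1, 1}, lower {2}, scaled by C = -\frac{9}{5}. Verdict at x = -\frac{3}{7}: the logarithmic series (I6) matches (the logarithm: parameters (1,1;2), x = -\frac{3}{7}). Sum: \left(-\frac{21}{5}\right) \cdot \ln\left(\frac{10}{7}\right).

First insight: with t_0 = -\frac{9}{5}, the two k-th powers (prefactor -9/5) combine into one argument.
Term ratio: r(k) = -\frac{3}{7} * (k+1) (k+1) / [(k+2) (k+1)] - poly over poly, x = -\frac{3}{7} from leading terms; C = -\frac{9}{5} at k = 0.


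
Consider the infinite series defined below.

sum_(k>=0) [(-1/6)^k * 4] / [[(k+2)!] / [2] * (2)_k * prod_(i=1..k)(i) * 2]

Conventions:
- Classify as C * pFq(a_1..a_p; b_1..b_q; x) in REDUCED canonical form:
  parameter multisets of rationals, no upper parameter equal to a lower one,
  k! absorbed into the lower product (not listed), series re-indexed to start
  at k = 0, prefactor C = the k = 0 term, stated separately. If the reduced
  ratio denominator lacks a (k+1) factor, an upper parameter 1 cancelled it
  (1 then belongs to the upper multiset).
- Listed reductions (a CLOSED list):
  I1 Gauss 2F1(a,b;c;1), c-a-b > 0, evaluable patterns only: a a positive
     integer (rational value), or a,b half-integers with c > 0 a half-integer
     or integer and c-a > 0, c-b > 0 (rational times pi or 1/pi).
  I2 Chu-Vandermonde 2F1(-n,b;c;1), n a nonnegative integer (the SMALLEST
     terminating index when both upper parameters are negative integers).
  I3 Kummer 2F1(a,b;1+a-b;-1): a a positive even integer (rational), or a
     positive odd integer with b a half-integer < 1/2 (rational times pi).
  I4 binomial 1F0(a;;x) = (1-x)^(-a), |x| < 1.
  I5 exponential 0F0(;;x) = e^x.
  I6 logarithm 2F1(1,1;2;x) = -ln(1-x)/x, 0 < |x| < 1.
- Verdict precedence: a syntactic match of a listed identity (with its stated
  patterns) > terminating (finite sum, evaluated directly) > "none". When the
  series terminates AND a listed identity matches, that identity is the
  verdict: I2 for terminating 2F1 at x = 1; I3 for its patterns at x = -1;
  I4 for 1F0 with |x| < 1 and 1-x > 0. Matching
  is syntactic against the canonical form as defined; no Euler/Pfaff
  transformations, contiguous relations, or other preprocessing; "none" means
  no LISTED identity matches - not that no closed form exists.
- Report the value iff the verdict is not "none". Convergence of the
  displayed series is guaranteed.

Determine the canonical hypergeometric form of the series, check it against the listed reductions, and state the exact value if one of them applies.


x = -1/6 here; the reduced form reads 0F2, upper {-}, lower {2, 3}, C = 2. Verdict: none (x = -1/6): each listed identity misses the multisets {-} ; {2, 3}.

First insight: from the first term 2: the denominator's factorial ratio (C = 2) is a lower Pochhammer.
Adjacent-term ratio: r(k) = (-1/6) * 1 / [(k+2) (k+3) (k+1)] - rational in k. x = (-1/6); t_0 = 2; negate the roots.


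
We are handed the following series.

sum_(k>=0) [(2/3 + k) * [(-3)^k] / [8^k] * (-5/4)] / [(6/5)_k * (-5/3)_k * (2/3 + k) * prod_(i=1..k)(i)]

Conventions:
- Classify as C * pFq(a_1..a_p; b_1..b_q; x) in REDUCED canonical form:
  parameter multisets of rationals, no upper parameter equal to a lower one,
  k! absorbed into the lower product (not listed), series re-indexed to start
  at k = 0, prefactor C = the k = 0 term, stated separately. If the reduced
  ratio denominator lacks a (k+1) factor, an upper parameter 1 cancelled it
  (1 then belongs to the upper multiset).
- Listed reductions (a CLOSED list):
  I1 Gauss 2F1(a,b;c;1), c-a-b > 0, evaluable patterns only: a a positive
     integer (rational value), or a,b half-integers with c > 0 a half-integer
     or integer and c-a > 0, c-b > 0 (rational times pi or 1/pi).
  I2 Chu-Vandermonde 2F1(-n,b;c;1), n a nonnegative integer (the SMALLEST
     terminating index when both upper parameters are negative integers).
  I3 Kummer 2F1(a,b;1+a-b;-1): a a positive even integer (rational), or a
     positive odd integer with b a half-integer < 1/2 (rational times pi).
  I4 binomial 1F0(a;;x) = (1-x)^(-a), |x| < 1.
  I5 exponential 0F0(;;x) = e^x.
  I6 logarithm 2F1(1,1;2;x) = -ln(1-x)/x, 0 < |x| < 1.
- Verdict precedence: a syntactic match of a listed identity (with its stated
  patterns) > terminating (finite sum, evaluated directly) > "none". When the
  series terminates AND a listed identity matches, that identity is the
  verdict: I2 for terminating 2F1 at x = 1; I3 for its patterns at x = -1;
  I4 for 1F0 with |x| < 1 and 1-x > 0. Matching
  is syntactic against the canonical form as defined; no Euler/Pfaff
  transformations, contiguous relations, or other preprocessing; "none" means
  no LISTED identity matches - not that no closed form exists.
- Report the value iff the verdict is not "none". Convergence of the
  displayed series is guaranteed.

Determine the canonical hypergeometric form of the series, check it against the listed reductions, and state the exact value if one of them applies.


The series (x = -3/8) is 0F2: upper {-}, lower {-5/3, 6/5}, prefactor -5/4. Verdict: none (x = -3/8): each listed identity misses the multisets {-} ; {-5/3, 6/5}.

Structural cue: t_0 being -5/4, the product of the first k integers (prefactor -5/4) is k!.
Step ratio: r(k) = (-3/8) * 1 / [(k-5/3) (k+6/5) (k+1)] - rational; roots negated = parameters, x = (-3/8), C = -5/4.


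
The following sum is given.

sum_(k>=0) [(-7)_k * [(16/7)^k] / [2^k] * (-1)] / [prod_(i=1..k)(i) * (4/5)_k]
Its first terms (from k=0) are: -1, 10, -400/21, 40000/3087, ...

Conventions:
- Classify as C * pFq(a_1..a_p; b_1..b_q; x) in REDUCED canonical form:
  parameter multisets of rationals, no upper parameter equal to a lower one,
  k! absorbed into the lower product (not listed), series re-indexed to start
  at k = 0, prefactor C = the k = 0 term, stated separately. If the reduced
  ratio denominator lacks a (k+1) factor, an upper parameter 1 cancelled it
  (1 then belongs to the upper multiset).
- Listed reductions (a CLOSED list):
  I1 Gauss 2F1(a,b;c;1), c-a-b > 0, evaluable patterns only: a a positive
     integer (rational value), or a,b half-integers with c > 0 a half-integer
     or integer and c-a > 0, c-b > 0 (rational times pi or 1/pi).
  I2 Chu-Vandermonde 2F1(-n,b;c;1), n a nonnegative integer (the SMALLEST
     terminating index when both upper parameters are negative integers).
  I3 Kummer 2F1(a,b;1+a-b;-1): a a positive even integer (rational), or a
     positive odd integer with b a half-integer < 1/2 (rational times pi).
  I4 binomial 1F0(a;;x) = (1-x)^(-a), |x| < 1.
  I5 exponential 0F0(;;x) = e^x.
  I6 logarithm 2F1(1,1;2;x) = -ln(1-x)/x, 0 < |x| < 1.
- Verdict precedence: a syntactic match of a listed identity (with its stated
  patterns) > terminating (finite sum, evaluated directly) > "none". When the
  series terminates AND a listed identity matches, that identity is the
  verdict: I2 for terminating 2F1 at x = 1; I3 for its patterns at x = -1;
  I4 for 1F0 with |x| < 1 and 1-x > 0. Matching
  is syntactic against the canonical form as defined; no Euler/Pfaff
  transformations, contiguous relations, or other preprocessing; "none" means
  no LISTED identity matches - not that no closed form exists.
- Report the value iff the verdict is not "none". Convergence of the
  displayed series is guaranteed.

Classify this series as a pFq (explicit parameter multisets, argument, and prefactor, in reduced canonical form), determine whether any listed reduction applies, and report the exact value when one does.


Prefactor -1, argument 8/7: 1F1 with upper {-7} over lower {4/5}. Verdict: terminating. (-7)_k vanishes past k = 7, leaving a 8-term sum, computed directly. Exact value: -75496736291/161996672901.

Key step: t_0 = -1 here, and the two k-th powers (prefactor -1) combine into one argument.
Term ratio: r(k) = (8/7) * (k-7) / [(k+4/5) (k+1)] - rational in k, leading ratio (8/7); with t_0 = -1, classification follows.


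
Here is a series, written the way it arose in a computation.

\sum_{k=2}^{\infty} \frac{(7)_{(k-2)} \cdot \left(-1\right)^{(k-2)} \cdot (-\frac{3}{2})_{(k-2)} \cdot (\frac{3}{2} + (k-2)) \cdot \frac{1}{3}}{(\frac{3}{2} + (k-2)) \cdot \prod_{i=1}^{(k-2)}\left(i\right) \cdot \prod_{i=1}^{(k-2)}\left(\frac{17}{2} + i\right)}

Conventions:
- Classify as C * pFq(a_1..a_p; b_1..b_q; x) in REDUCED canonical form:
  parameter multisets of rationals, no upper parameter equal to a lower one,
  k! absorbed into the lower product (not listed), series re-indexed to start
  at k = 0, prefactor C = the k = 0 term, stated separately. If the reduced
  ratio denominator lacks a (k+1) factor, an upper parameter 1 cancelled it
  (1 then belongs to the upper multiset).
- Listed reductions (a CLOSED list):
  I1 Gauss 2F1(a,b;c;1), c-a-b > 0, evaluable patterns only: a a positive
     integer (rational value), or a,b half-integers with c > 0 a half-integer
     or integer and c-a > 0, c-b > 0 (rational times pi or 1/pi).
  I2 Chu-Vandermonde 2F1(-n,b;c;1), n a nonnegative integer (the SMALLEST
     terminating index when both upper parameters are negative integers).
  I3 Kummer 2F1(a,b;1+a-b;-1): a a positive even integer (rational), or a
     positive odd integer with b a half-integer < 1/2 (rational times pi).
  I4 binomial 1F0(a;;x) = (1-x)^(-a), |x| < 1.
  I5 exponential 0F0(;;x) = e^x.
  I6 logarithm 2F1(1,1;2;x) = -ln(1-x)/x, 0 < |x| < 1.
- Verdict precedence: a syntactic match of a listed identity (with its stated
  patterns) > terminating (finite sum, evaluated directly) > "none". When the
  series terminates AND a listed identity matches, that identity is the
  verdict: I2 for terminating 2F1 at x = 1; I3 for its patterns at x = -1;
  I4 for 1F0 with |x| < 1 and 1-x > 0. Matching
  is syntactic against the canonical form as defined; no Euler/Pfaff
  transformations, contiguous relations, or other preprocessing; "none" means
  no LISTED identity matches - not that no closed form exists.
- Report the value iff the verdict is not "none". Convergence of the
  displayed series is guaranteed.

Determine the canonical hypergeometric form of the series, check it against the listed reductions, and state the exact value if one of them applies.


Reduced: x = -1, 2F1, upper = {-\frac{3}{2}, 7}, lower = {\frac{19}{2}}, C = \frac{1}{3}. Verdict (x = -1): Kummer's theorem (I3) applies (x = -1; c = \frac{19}{2} equals 1+a-b for upper {-\frac{3}{2}, 7}: listed pattern). Hence: \frac{255255}{1048576} \cdot \pi.

Structural cue: t_0 being \frac{1}{3}, the factor k + 3/2 cancels (top and bottom), leaving prefactor 1/3.
Term ratio: r(k) = -1 * (k-\frac{3}{2}) (k+7) / [(k+\frac{19}{2}) (k+1)] ; factor over Q: parameters, x = -1, and C = \frac{1}{3}.
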